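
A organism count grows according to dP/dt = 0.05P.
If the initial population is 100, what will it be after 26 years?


The ODE dP/dt = 0.05P has solution P(t) = P(0)e^(0.05t).
Substitute P(0) = 100 and t = 26: P(26) = 100 e^(1.30) ≈ 367.


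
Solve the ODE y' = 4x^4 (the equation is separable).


Integrate both sides with respect to x: y = ∫ 4x^4 dx = (4/5)x^5 + C.


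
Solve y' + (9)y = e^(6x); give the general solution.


P(x) = 9 ⇒ μ = e^(9x).
(μ y)' = e^(15x) ⇒ μ y = e^(15x)/15 + C.
Divide by μ: y = (1/15)e^(6x) + Ce^(-9x).


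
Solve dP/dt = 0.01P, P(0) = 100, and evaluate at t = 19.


The ODE dP/dt = 0.01P has solution P(t) = P(0)e^(0.01t).
Substitute P(0) = 100 and t = 19: P(19) = 100 e^(0.19) ≈ 121.


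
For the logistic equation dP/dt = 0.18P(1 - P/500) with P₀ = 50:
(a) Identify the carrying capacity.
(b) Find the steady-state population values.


Logistic ODE dP/dt = 0.18P(1 - P/500) has equilibria where dP/dt = 0, i.e. P = 0 or P = 500.
The coefficient (1 - P/K) = 0 when P = K, identifying K = 500 as the carrying capacity.
(a) K = 500; (b) equilibria P = 0 and P = 500.


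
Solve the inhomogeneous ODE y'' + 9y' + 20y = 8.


Characteristic roots of r² + 9r + 20 = 0 are -4, -5.
y_h = C₁e^(-4x) + C₂e^(-5x).
Constant forcing; try y_p = A. Then 20A = 8 ⇒ A = 2/5.
General solution: y = C₁e^(-4x) + C₂e^(-5x) + 2/5.


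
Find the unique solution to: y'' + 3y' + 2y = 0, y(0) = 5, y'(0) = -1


Characteristic roots of r² + 3r + 2 = 0 are -2, -1.
General solution y = c₁ e^(-2x) + c₂ e^(-x).
Apply y(0) = 5: c₁ + c₂ = 5. Apply y'(0) = -1: -2 c₁ - 1 c₂ = -1.
Solve: c₁ = -4, c₂ = 9.
Particular solution: y = -4e^(-2x) + 9e^(-x).


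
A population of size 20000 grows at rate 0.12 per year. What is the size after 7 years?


The ODE dP/dt = 0.12P has solution P(t) = P(0)e^(0.12t).
Substitute P(0) = 20000 and t = 7: P(7) = 20000 e^(0.84) ≈ 46327.


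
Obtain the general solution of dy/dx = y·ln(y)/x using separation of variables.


Separate: dy/[y ln(y)] =  dx/x.
Substitute u = ln(y): du/u =  dx/x.
Integrate: ln|ln(y)| = ln|x| + C₀, hence ln(y) = C·x.


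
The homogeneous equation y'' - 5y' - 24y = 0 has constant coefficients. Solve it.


Characteristic equation: r² - 5r - 24 = 0.
Factor: (r + 3)(r - 8) = 0 ⇒ r = -3, 8 (distinct real).
General solution: y = C₁e^(-3x) + C₂e^(8x).


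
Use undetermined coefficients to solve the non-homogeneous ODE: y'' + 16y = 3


Homogeneous part: r² + 16 = 0 ⇒ r = ±4i, so y_h = C₁cos(4x) + C₂sin(4x).
Try constant y_p = A; plug in: 16A = 3 ⇒ A = 3/16.
General solution: y = C₁cos(4x) + C₂sin(4x) + 3/16.


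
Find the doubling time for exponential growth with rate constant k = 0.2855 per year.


Exponential growth: P(t) = P₀ e^(0.2855t). Set P(t)/P₀ = 2: e^(0.2855t) = 2.
Solve: t = ln(2)/0.2855 ≈ 2.43 years.


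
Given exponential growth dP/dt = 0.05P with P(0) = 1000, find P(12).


The ODE dP/dt = 0.05P has solution P(t) = P(0)e^(0.05t).
Substitute P(0) = 1000 and t = 12: P(12) = 1000 e^(0.60) ≈ 1822.


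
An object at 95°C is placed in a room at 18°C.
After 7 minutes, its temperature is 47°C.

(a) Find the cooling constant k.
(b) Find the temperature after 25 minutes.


Newton's law: T(t) = T_a + (T₀ - T_a)e^(-kt).
(a) Use T(7) = 47: (47 - 18)/(95 - 18) = e^(-k·7), so k = -ln(0.377)/7 ≈ 0.1395.
(b) Apply k to t = 25: T(25) = 18 + (77)e^(-3.488) ≈ 20.4°C.


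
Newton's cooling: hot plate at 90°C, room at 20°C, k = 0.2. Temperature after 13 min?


Newton's law: dT/dt = -k(T - T_a) has solution T(t) = T_a + (T₀ - T_a)e^(-kt).
Plug in T_a = 20, T₀ = 90, k = 0.2, t = 13: T(13) = 20 + (70)e^(-2.60) ≈ 25.2°C.


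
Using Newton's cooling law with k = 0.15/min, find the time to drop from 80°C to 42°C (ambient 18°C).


From T(t) = T_a + (T₀ - T_a)e^(-kt), set T(t) = 42:
(42 - 18) / (80 - 18) = e^(-0.15t), so t = -ln(0.387)/0.15 ≈ 6.3 minutes.


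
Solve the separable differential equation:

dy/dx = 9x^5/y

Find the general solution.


Separate variables: y dy = 9x^5 dx.
Integrate both sides: y²/2 = (3/2)x^6 + C₀.
Multiply by 2: y² = 3x^6 + C.


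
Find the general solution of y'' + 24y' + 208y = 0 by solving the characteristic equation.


Characteristic equation: r² + 24r + 208 = 0.
Discriminant is negative; roots r = -12 ± 8i (complex conjugate pair).
General solution uses e^(α x)(C₁ cos(β x) + C₂ sin(β x)): y = e^(-12x)(C₁cos(8x) + C₂sin(8x)).


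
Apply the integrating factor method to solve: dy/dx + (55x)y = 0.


P(x) = 55x ⇒ μ = e^((55/2)x²).
Q(x) = 0 so μ y is constant: y = Ce^(-(55/2)x²).


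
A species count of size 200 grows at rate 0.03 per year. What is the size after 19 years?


The ODE dP/dt = 0.03P has solution P(t) = P(0)e^(0.03t).
Substitute P(0) = 200 and t = 19: P(19) = 200 e^(0.57) ≈ 354.


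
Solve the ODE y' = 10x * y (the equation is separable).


Separate variables: dy/y = 10x dx.
Integrate: ln|y| = 5x^2 + C₀.
Exponentiate: y = Ce^(5x^2).


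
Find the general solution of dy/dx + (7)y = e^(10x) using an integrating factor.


P(x) = 7 ⇒ μ = e^(7x).
(μ y)' = e^(17x) ⇒ μ y = e^(17x)/17 + C.
Divide by μ: y = (1/17)e^(10x) + Ce^(-7x).


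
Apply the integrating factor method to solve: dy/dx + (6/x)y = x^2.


P(x) = 6/x ⇒ μ = x^6.
(x^6 y)' = x^8 ⇒ x^6 y = x^9/(9) + C.
Solve for y: y = (1/9)x^3 + C/x^6.


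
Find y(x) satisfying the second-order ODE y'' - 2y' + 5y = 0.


Characteristic equation: r² - 2r + 5 = 0.
Discriminant is negative; roots r = 1 ± 2i (complex conjugate pair).
General solution uses e^(α x)(C₁ cos(β x) + C₂ sin(β x)): y = e^(x)(C₁cos(2x) + C₂sin(2x)).


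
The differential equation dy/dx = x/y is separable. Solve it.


Separate variables: y dy = x dx.
Integrate both sides: y²/2 = (1/2)x^2 + C₀.
Multiply by 2: y² = x^2 + C.


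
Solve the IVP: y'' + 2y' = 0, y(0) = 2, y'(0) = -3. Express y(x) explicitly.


Characteristic roots of r² + 2r = 0 are -2, 0.
General solution y = c₁ e^(-2x) + c₂.
Apply y(0) = 2: c₁ + c₂ = 2. Apply y'(0) = -3: -2 c₁ + 0 c₂ = -3.
Solve: c₁ = 3/2, c₂ = 1/2.
Particular solution: y = (3/2)e^(-2x) + 1/2.


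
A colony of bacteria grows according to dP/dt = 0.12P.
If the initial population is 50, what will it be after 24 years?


The ODE dP/dt = 0.12P has solution P(t) = P(0)e^(0.12t).
Substitute P(0) = 50 and t = 24: P(24) = 50 e^(2.88) ≈ 891.


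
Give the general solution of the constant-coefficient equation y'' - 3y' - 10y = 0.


Characteristic equation: r² - 3r - 10 = 0.
Factor: (r + 2)(r - 5) = 0 ⇒ r = -2, 5 (distinct real).
General solution: y = C₁e^(-2x) + C₂e^(5x).


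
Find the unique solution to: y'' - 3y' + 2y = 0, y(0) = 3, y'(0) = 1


Characteristic roots of r² - 3r + 2 = 0 are 2, 1.
General solution y = c₁ e^(2x) + c₂ e^(x).
Apply y(0) = 3: c₁ + c₂ = 3. Apply y'(0) = 1: 2 c₁ + 1 c₂ = 1.
Solve: c₁ = -2, c₂ = 5.
Particular solution: y = -2e^(2x) + 5e^(x).


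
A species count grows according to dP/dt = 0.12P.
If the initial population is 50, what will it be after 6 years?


The ODE dP/dt = 0.12P has solution P(t) = P(0)e^(0.12t).
Substitute P(0) = 50 and t = 6: P(6) = 50 e^(0.72) ≈ 103.


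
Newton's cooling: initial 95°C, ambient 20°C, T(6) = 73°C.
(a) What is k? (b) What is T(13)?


Newton's law: T(t) = T_a + (T₀ - T_a)e^(-kt).
(a) Use T(6) = 73: (73 - 20)/(95 - 20) = e^(-k·6), so k = -ln(0.707)/6 ≈ 0.0579.
(b) Apply k to t = 13: T(13) = 20 + (75)e^(-0.752) ≈ 55.3°C.


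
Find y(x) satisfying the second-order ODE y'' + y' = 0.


Characteristic equation: r² + r = 0.
Factor: (r + 1)(r - 0) = 0 ⇒ r = -1, 0 (distinct real).
General solution: y = C₁e^(-x) + C₂.


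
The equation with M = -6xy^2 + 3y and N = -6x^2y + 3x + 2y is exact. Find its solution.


Check exactness: ∂M/∂y = -12xy + 3 and ∂N/∂x = -12xy + 3; equal, so the equation is exact.
Integrate M with respect to x (treating y as constant): ∫M dx = -3x^2y^2 + 3xy + h(y).
Differentiate w.r.t. y and set equal to N: the x-dependent terms already match, leaving h'(y) = 2y. Integrate: h(y) = y^2.
So F(x,y) = -3x^2y^2 + 3xy + y^2.
General solution: -3x^2y^2 + 3xy + y^2 = C.


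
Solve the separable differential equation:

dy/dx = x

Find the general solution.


Integrate both sides with respect to x: y = ∫ x dx = (1/2)x^2 + C.


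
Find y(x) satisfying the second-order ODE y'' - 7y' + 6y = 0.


Characteristic equation: r² - 7r + 6 = 0.
Factor: (r - 6)(r - 1) = 0 ⇒ r = 6, 1 (distinct real).
General solution: y = C₁e^(6x) + C₂e^(x).


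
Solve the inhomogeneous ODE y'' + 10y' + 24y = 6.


Characteristic roots of r² + 10r + 24 = 0 are -6, -4.
y_h = C₁e^(-6x) + C₂e^(-4x).
Constant forcing; try y_p = A. Then 24A = 6 ⇒ A = 1/4.
General solution: y = C₁e^(-6x) + C₂e^(-4x) + 1/4.


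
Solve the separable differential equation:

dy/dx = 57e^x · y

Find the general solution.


Separate variables: dy/y = 57e^x dx.
Integrate: ln|y| = 57e^x + C₀.
Exponentiate: y = Ce^(57e^x).


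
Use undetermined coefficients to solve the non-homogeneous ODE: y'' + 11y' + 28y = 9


Characteristic roots of r² + 11r + 28 = 0 are -4, -7.
y_h = C₁e^(-4x) + C₂e^(-7x).
Constant forcing; try y_p = A. Then 28A = 9 ⇒ A = 9/28.
General solution: y = C₁e^(-4x) + C₂e^(-7x) + 9/28.


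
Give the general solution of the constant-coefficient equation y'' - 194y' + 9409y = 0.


Characteristic equation: r² - 194r + 9409 = 0, i.e. (r - 97)² = 0.
Repeated root r = 97; include an x factor for the second linearly independent solution.
General solution: y = (C₁ + C₂x)e^(97x).


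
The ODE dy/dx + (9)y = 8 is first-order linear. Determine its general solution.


P(x) = 9, Q(x) = 8; integrating factor μ = e^(9x).
(μ y)' = 8e^(9x) ⇒ μ y = (8/9)e^(9x) + C.
Divide by μ: y = 8/9 + Ce^(-9x).


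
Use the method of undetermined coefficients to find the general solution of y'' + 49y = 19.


Homogeneous part: r² + 49 = 0 ⇒ r = ±7i, so y_h = C₁cos(7x) + C₂sin(7x).
Try constant y_p = A; plug in: 49A = 19 ⇒ A = 19/49.
General solution: y = C₁cos(7x) + C₂sin(7x) + 19/49.


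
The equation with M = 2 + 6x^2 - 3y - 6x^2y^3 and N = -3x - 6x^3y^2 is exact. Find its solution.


Check exactness: ∂M/∂y = -3 - 18x^2y^2 and ∂N/∂x = -3 - 18x^2y^2; equal, so the equation is exact.
Integrate M with respect to x (treating y as constant): ∫M dx = 2x + 2x^3 - 3xy - 2x^3y^3 + h(y).
Differentiate w.r.t. y and set equal to N: all terms match, so h'(y) = 0 and h is a constant absorbed into C.
General solution: 2x + 2x^3 - 3xy - 2x^3y^3 = C.


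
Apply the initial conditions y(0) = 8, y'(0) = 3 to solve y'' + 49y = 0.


Characteristic roots of r² + 49 = 0 are ±7i, so y = C₁cos(7x) + C₂sin(7x).
Apply y(0) = 8: C₁ = 8. Differentiate and apply y'(0) = 3: 7·C₂ = 3, so C₂ = 3/7.
Particular solution: y = 8cos(7x) + (3/7)sin(7x).


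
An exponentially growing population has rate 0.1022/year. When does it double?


Exponential growth: P(t) = P₀ e^(0.1022t). Set P(t)/P₀ = 2: e^(0.1022t) = 2.
Solve: t = ln(2)/0.1022 ≈ 6.78 years.


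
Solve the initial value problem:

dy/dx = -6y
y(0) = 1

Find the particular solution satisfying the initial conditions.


General solution of y' = -6y is y = Ce^(-6x).
Apply y(0) = 1: C = 1.
Particular solution: y = e^(-6x).


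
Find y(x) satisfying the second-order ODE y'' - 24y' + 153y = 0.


Characteristic equation: r² - 24r + 153 = 0.
Discriminant is negative; roots r = 12 ± 3i (complex conjugate pair).
General solution uses e^(α x)(C₁ cos(β x) + C₂ sin(β x)): y = e^(12x)(C₁cos(3x) + C₂sin(3x)).


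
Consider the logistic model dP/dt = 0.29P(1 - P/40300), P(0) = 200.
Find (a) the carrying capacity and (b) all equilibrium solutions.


Logistic ODE dP/dt = 0.29P(1 - P/40300) has equilibria where dP/dt = 0, i.e. P = 0 or P = 40300.
The coefficient (1 - P/K) = 0 when P = K, identifying K = 40300 as the carrying capacity.
(a) K = 40300; (b) equilibria P = 0 and P = 40300.


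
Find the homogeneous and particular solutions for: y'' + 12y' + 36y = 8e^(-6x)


Characteristic polynomial (r + 6)² = 0; repeated root r = -6.
y_h = (C₁ + C₂x)e^(-6x). Forcing matches the repeated root (resonance), so try y_p = Ax² e^(-6x).
Substitute and solve for A: 2A = 8, so A = 4.
General solution: y = (C₁ + C₂x + 4x²)e^(-6x).


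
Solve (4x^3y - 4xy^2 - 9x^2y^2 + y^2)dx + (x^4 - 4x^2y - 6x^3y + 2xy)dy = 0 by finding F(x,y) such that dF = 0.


Check exactness: ∂M/∂y = 4x^3 - 8xy - 18x^2y + 2y and ∂N/∂x = 4x^3 - 8xy - 18x^2y + 2y; equal, so the equation is exact.
Integrate M with respect to x (treating y as constant): ∫M dx = x^4y - 2x^2y^2 - 3x^3y^2 + xy^2 + h(y).
Differentiate w.r.t. y and set equal to N: all terms match, so h'(y) = 0 and h is a constant absorbed into C.
General solution: x^4y - 2x^2y^2 - 3x^3y^2 + xy^2 = C.


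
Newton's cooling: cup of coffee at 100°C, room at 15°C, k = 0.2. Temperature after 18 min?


Newton's law: dT/dt = -k(T - T_a) has solution T(t) = T_a + (T₀ - T_a)e^(-kt).
Plug in T_a = 15, T₀ = 100, k = 0.2, t = 18: T(18) = 15 + (85)e^(-3.60) ≈ 17.3°C.


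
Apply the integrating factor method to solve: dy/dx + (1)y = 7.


P(x) = 1, Q(x) = 7; integrating factor μ = e^(x).
(μ y)' = 7e^(x) ⇒ μ y = 7e^(x) + C.
Divide by μ: y = 7 + Ce^(-x).


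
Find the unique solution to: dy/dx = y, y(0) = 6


General solution of y' = y is y = Ce^(x).
Apply y(0) = 6: C = 6.
Particular solution: y = 6e^(x).


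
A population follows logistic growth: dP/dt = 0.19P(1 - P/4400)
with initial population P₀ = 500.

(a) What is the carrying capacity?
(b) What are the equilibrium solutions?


Logistic ODE dP/dt = 0.19P(1 - P/4400) has equilibria where dP/dt = 0, i.e. P = 0 or P = 4400.
The coefficient (1 - P/K) = 0 when P = K, identifying K = 4400 as the carrying capacity.
(a) K = 4400; (b) equilibria P = 0 and P = 4400.


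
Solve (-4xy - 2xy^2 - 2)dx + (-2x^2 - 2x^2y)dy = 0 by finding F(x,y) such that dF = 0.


Check exactness: ∂M/∂y = -4x - 4xy and ∂N/∂x = -4x - 4xy; equal, so the equation is exact.
Integrate M with respect to x (treating y as constant): ∫M dx = -2x^2y - x^2y^2 - 2x + h(y).
Differentiate w.r.t. y and set equal to N: all terms match, so h'(y) = 0 and h is a constant absorbed into C.
General solution: -2x^2y - x^2y^2 - 2x = C.


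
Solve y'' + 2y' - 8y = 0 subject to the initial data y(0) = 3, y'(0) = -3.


Characteristic roots of r² + 2r - 8 = 0 are -4, 2.
General solution y = c₁ e^(-4x) + c₂ e^(2x).
Apply y(0) = 3: c₁ + c₂ = 3. Apply y'(0) = -3: -4 c₁ + 2 c₂ = -3.
Solve: c₁ = 3/2, c₂ = 3/2.
Particular solution: y = (3/2)e^(-4x) + (3/2)e^(2x).


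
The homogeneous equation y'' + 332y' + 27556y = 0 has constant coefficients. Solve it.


Characteristic equation: r² + 332r + 27556 = 0, i.e. (r + 166)² = 0.
Repeated root r = -166; include an x factor for the second linearly independent solution.
General solution: y = (C₁ + C₂x)e^(-166x).


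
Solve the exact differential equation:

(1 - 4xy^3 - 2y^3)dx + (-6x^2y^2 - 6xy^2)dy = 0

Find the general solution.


Check exactness: ∂M/∂y = -12xy^2 - 6y^2 and ∂N/∂x = -12xy^2 - 6y^2; equal, so the equation is exact.
Integrate M with respect to x (treating y as constant): ∫M dx = x - 2x^2y^3 - 2xy^3 + h(y).
Differentiate w.r.t. y and set equal to N: all terms match, so h'(y) = 0 and h is a constant absorbed into C.
General solution: x - 2x^2y^3 - 2xy^3 = C.


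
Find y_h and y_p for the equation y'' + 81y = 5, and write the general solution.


Homogeneous part: r² + 81 = 0 ⇒ r = ±9i, so y_h = C₁cos(9x) + C₂sin(9x).
Try constant y_p = A; plug in: 81A = 5 ⇒ A = 5/81.
General solution: y = C₁cos(9x) + C₂sin(9x) + 5/81.


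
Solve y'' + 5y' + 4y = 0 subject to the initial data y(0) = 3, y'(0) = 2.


Characteristic roots of r² + 5r + 4 = 0 are -1, -4.
General solution y = c₁ e^(-x) + c₂ e^(-4x).
Apply y(0) = 3: c₁ + c₂ = 3. Apply y'(0) = 2: -1 c₁ - 4 c₂ = 2.
Solve: c₁ = 14/3, c₂ = -5/3.
Particular solution: y = (14/3)e^(-x) - (5/3)e^(-4x).


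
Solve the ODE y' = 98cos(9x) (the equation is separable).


g(y) = 1, so integrate directly: y = ∫ 98cos(9x) dx = (98/9)sin(9x) + C.


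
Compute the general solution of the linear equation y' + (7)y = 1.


P(x) = 7, Q(x) = 1; integrating factor μ = e^(7x).
(μ y)' = e^(7x) ⇒ μ y = (1/7)e^(7x) + C.
Divide by μ: y = 1/7 + Ce^(-7x).


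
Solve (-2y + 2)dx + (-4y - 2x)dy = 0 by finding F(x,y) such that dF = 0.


Check exactness: ∂M/∂y = -2 and ∂N/∂x = -2; equal, so the equation is exact.
Integrate M with respect to x (treating y as constant): ∫M dx = -2xy + 2x + h(y).
Differentiate w.r.t. y and set equal to N: the x-dependent terms already match, leaving h'(y) = -4y. Integrate: h(y) = -2y^2.
So F(x,y) = -2y^2 - 2xy + 2x.
General solution: -2y^2 - 2xy + 2x = C.


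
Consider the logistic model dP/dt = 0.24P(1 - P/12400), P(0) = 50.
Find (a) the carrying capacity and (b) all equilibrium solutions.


Logistic ODE dP/dt = 0.24P(1 - P/12400) has equilibria where dP/dt = 0, i.e. P = 0 or P = 12400.
The coefficient (1 - P/K) = 0 when P = K, identifying K = 12400 as the carrying capacity.
(a) K = 12400; (b) equilibria P = 0 and P = 12400.


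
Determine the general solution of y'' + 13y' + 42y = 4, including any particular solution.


Characteristic roots of r² + 13r + 42 = 0 are -6, -7.
y_h = C₁e^(-6x) + C₂e^(-7x).
Constant forcing; try y_p = A. Then 42A = 4 ⇒ A = 2/21.
General solution: y = C₁e^(-6x) + C₂e^(-7x) + 2/21.


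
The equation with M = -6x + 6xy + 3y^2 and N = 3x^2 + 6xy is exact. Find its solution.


Check exactness: ∂M/∂y = 6x + 6y and ∂N/∂x = 6x + 6y; equal, so the equation is exact.
Integrate M with respect to x (treating y as constant): ∫M dx = -3x^2 + 3x^2y + 3xy^2 + h(y).
Differentiate w.r.t. y and set equal to N: all terms match, so h'(y) = 0 and h is a constant absorbed into C.
General solution: -3x^2 + 3x^2y + 3xy^2 = C.


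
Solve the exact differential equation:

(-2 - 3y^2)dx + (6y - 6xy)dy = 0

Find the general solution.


Check exactness: ∂M/∂y = -6y and ∂N/∂x = -6y; equal, so the equation is exact.
Integrate M with respect to x (treating y as constant): ∫M dx = -2x - 3xy^2 + h(y).
Differentiate w.r.t. y and set equal to N: the x-dependent terms already match, leaving h'(y) = 6y. Integrate: h(y) = 3y^2.
So F(x,y) = -2x + 3y^2 - 3xy^2.
General solution: -2x + 3y^2 - 3xy^2 = C.


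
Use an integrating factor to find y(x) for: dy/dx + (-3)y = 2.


P(x) = -3 ⇒ μ = e^(-3x).
(μ y)' = 2e^(-3x) ⇒ μ y = -(2/3)e^(-3x) + C.
Divide by μ: y = -2/3 + Ce^(3x).


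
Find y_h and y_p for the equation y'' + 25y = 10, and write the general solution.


Homogeneous part: r² + 25 = 0 ⇒ r = ±5i, so y_h = C₁cos(5x) + C₂sin(5x).
Try constant y_p = A; plug in: 25A = 10 ⇒ A = 2/5.
General solution: y = C₁cos(5x) + C₂sin(5x) + 2/5.


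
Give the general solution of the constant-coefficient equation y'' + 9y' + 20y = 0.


Characteristic equation: r² + 9r + 20 = 0.
Factor: (r + 4)(r + 5) = 0 ⇒ r = -4, -5 (distinct real).
General solution: y = C₁e^(-4x) + C₂e^(-5x).


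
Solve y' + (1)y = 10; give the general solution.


P(x) = 1, Q(x) = 10; integrating factor μ = e^(x).
(μ y)' = 10e^(x) ⇒ μ y = 10e^(x) + C.
Divide by μ: y = 10 + Ce^(-x).


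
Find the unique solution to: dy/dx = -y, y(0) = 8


General solution of y' = -y is y = Ce^(-x).
Apply y(0) = 8: C = 8.
Particular solution: y = 8e^(-x).


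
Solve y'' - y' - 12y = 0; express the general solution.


Characteristic equation: r² - r - 12 = 0.
Factor: (r + 3)(r - 4) = 0 ⇒ r = -3, 4 (distinct real).
General solution: y = C₁e^(-3x) + C₂e^(4x).


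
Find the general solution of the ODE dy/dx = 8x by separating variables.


Integrate both sides with respect to x: y = ∫ 8x dx = 4x^2 + C.


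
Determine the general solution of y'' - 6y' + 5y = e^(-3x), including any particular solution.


Characteristic roots of r² - 6r + 5 = 0 are 5, 1.
y_h = C₁e^(5x) + C₂e^(x).
Forcing exponent -3 is not a characteristic root; try y_p = Ae^(-3x).
Substitute: A·(9 + (-6)·-3 + (5)) = A·32 = 1, so A = 1/32.
General solution: y = C₁e^(5x) + C₂e^(x) + (1/32)e^(-3x).


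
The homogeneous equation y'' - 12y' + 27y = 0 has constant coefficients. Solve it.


Characteristic equation: r² - 12r + 27 = 0.
Factor: (r - 3)(r - 9) = 0 ⇒ r = 3, 9 (distinct real).
General solution: y = C₁e^(3x) + C₂e^(9x).


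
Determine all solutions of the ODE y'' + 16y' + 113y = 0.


Characteristic equation: r² + 16r + 113 = 0.
Discriminant is negative; roots r = -8 ± 7i (complex conjugate pair).
General solution uses e^(α x)(C₁ cos(β x) + C₂ sin(β x)): y = e^(-8x)(C₁cos(7x) + C₂sin(7x)).


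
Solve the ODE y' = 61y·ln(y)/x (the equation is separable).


Separate: dy/[y ln(y)] = 61 dx/x.
Substitute u = ln(y): du/u = 61 dx/x.
Integrate: ln|ln(y)| = 61ln|x| + C₀, hence ln(y) = C·x^61.


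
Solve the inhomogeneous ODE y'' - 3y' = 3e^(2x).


Characteristic roots of r² - 3r = 0 are 0, 3.
y_h = C₁ + C₂e^(3x).
Forcing exponent 2 is not a characteristic root; try y_p = Ae^(2x).
Substitute: A·(4 + (-3)·2 + (0)) = A·-2 = 3, so A = -3/2.
General solution: y = C₁ + C₂e^(3x) - (3/2)e^(2x).


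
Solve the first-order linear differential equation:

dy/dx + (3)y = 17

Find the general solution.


P(x) = 3, Q(x) = 17; integrating factor μ = e^(3x).
(μ y)' = 17e^(3x) ⇒ μ y = (17/3)e^(3x) + C.
Divide by μ: y = 17/3 + Ce^(-3x).


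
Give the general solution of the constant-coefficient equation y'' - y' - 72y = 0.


Characteristic equation: r² - r - 72 = 0.
Factor: (r + 8)(r - 9) = 0 ⇒ r = -8, 9 (distinct real).
General solution: y = C₁e^(-8x) + C₂e^(9x).


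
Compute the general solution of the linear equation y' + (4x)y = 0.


P(x) = 4x ⇒ μ = e^(2x²).
Q(x) = 0 so μ y is constant: y = Ce^(-2x²).


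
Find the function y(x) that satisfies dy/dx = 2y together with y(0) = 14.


General solution of y' = 2y is y = Ce^(2x).
Apply y(0) = 14: C = 14.
Particular solution: y = 14e^(2x).


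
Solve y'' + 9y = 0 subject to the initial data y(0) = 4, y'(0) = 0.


Characteristic roots of r² + 9 = 0 are ±3i, so y = C₁cos(3x) + C₂sin(3x).
Apply y(0) = 4: C₁ = 4. Differentiate and apply y'(0) = 0: 3·C₂ = 0, so C₂ = 0.
Particular solution: y = 4cos(3x).


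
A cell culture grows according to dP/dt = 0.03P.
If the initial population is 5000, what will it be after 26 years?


The ODE dP/dt = 0.03P has solution P(t) = P(0)e^(0.03t).
Substitute P(0) = 5000 and t = 26: P(26) = 5000 e^(0.78) ≈ 10907.


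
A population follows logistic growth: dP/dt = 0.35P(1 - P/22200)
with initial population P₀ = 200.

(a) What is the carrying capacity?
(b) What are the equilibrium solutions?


Logistic ODE dP/dt = 0.35P(1 - P/22200) has equilibria where dP/dt = 0, i.e. P = 0 or P = 22200.
The coefficient (1 - P/K) = 0 when P = K, identifying K = 22200 as the carrying capacity.
(a) K = 22200; (b) equilibria P = 0 and P = 22200.


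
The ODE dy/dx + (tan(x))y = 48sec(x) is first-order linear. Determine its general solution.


P(x) = tan(x) ⇒ μ = e^(∫tan(x)dx) = sec(x).
(sec(x) y)' = 48sec²(x) ⇒ sec(x) y = 48tan(x) + C.
Multiply by cos(x): y = 48sin(x) + C·cos(x).


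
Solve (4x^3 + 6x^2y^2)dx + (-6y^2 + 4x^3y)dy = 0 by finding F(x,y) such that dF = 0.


Check exactness: ∂M/∂y = 12x^2y and ∂N/∂x = 12x^2y; equal, so the equation is exact.
Integrate M with respect to x (treating y as constant): ∫M dx = x^4 + 2x^3y^2 + h(y).
Differentiate w.r.t. y and set equal to N: the x-dependent terms already match, leaving h'(y) = -6y^2. Integrate: h(y) = -2y^3.
So F(x,y) = x^4 - 2y^3 + 2x^3y^2.
General solution: x^4 - 2y^3 + 2x^3y^2 = C.


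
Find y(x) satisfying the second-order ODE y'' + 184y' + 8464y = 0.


Characteristic equation: r² + 184r + 8464 = 0, i.e. (r + 92)² = 0.
Repeated root r = -92; include an x factor for the second linearly independent solution.
General solution: y = (C₁ + C₂x)e^(-92x).


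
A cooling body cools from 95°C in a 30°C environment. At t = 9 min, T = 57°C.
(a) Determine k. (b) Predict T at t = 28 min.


Newton's law: T(t) = T_a + (T₀ - T_a)e^(-kt).
(a) Use T(9) = 57: (57 - 30)/(95 - 30) = e^(-k·9), so k = -ln(0.415)/9 ≈ 0.0976.
(b) Apply k to t = 28: T(28) = 30 + (65)e^(-2.733) ≈ 34.2°C.


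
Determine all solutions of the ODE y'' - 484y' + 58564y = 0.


Characteristic equation: r² - 484r + 58564 = 0, i.e. (r - 242)² = 0.
Repeated root r = 242; include an x factor for the second linearly independent solution.
General solution: y = (C₁ + C₂x)e^(242x).


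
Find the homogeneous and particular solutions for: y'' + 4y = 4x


Homogeneous: r² + 4 = 0 ⇒ r = ±2i, y_h = C₁cos(2x) + C₂sin(2x).
Polynomial forcing; try y_p = Ax + B. Then y_p'' + 4 y_p = 4(Ax + B) = 4x, so B = 0 and A = 1.
General solution: y = C₁cos(2x) + C₂sin(2x) + x.


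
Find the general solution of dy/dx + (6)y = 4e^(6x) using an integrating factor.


P(x) = 6 ⇒ μ = e^(6x).
(μ y)' = 4e^(12x) ⇒ μ y = (4/12)e^(12x) + C.
Divide by μ: y = (1/3)e^(6x) + Ce^(-6x).


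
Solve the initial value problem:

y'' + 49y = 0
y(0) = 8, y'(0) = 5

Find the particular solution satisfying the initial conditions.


Characteristic roots of r² + 49 = 0 are ±7i, so y = C₁cos(7x) + C₂sin(7x).
Apply y(0) = 8: C₁ = 8. Differentiate and apply y'(0) = 5: 7·C₂ = 5, so C₂ = 5/7.
Particular solution: y = 8cos(7x) + (5/7)sin(7x).


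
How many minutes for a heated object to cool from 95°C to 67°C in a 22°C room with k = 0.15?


From T(t) = T_a + (T₀ - T_a)e^(-kt), set T(t) = 67:
(67 - 22) / (95 - 22) = e^(-0.15t), so t = -ln(0.616)/0.15 ≈ 3.2 minutes.


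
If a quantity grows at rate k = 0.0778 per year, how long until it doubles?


Exponential growth: P(t) = P₀ e^(0.0778t). Set P(t)/P₀ = 2: e^(0.0778t) = 2.
Solve: t = ln(2)/0.0778 ≈ 8.91 years.


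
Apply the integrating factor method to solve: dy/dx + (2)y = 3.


P(x) = 2, Q(x) = 3; integrating factor μ = e^(2x).
(μ y)' = 3e^(2x) ⇒ μ y = (3/2)e^(2x) + C.
Divide by μ: y = 3/2 + Ce^(-2x).


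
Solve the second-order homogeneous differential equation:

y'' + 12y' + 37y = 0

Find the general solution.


Characteristic equation: r² + 12r + 37 = 0.
Discriminant is negative; roots r = -6 ± 1i (complex conjugate pair).
General solution uses e^(α x)(C₁ cos(β x) + C₂ sin(β x)): y = e^(-6x)(C₁cos(x) + C₂sin(x)).


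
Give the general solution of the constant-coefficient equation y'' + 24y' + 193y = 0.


Characteristic equation: r² + 24r + 193 = 0.
Discriminant is negative; roots r = -12 ± 7i (complex conjugate pair).
General solution uses e^(α x)(C₁ cos(β x) + C₂ sin(β x)): y = e^(-12x)(C₁cos(7x) + C₂sin(7x)).


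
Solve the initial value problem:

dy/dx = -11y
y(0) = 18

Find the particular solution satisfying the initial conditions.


General solution of y' = -11y is y = Ce^(-11x).
Apply y(0) = 18: C = 18.
Particular solution: y = 18e^(-11x).


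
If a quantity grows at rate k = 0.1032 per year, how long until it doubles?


Exponential growth: P(t) = P₀ e^(0.1032t). Set P(t)/P₀ = 2: e^(0.1032t) = 2.
Solve: t = ln(2)/0.1032 ≈ 6.72 years.


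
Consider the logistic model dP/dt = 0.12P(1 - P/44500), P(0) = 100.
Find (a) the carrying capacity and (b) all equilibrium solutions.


Logistic ODE dP/dt = 0.12P(1 - P/44500) has equilibria where dP/dt = 0, i.e. P = 0 or P = 44500.
The coefficient (1 - P/K) = 0 when P = K, identifying K = 44500 as the carrying capacity.
(a) K = 44500; (b) equilibria P = 0 and P = 44500.


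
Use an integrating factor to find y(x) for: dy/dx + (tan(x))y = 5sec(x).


P(x) = tan(x) ⇒ μ = e^(∫tan(x)dx) = sec(x).
(sec(x) y)' = 5sec²(x) ⇒ sec(x) y = 5tan(x) + C.
Multiply by cos(x): y = 5sin(x) + C·cos(x).


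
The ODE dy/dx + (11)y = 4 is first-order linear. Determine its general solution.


P(x) = 11, Q(x) = 4; integrating factor μ = e^(11x).
(μ y)' = 4e^(11x) ⇒ μ y = (4/11)e^(11x) + C.
Divide by μ: y = 4/11 + Ce^(-11x).


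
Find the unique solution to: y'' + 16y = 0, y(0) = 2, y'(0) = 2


Characteristic roots of r² + 16 = 0 are ±4i, so y = C₁cos(4x) + C₂sin(4x).
Apply y(0) = 2: C₁ = 2. Differentiate and apply y'(0) = 2: 4·C₂ = 2, so C₂ = 1/2.
Particular solution: y = 2cos(4x) + (1/2)sin(4x).


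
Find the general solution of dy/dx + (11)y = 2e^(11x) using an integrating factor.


P(x) = 11 ⇒ μ = e^(11x).
(μ y)' = 2e^(22x) ⇒ μ y = (2/22)e^(22x) + C.
Divide by μ: y = (1/11)e^(11x) + Ce^(-11x).


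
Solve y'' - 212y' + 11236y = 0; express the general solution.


Characteristic equation: r² - 212r + 11236 = 0, i.e. (r - 106)² = 0.
Repeated root r = 106; include an x factor for the second linearly independent solution.
General solution: y = (C₁ + C₂x)e^(106x).


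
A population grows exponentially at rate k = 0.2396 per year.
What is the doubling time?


Exponential growth: P(t) = P₀ e^(0.2396t). Set P(t)/P₀ = 2: e^(0.2396t) = 2.
Solve: t = ln(2)/0.2396 ≈ 2.89 years.


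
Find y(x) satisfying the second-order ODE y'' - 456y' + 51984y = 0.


Characteristic equation: r² - 456r + 51984 = 0, i.e. (r - 228)² = 0.
Repeated root r = 228; include an x factor for the second linearly independent solution.
General solution: y = (C₁ + C₂x)e^(228x).


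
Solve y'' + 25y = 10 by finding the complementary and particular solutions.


Homogeneous part: r² + 25 = 0 ⇒ r = ±5i, so y_h = C₁cos(5x) + C₂sin(5x).
Try constant y_p = A; plug in: 25A = 10 ⇒ A = 2/5.
General solution: y = C₁cos(5x) + C₂sin(5x) + 2/5.


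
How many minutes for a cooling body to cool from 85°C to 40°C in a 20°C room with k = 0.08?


From T(t) = T_a + (T₀ - T_a)e^(-kt), set T(t) = 40:
(40 - 20) / (85 - 20) = e^(-0.08t), so t = -ln(0.308)/0.08 ≈ 14.7 minutes.


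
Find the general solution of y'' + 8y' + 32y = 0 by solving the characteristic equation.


Characteristic equation: r² + 8r + 32 = 0.
Discriminant is negative; roots r = -4 ± 4i (complex conjugate pair).
General solution uses e^(α x)(C₁ cos(β x) + C₂ sin(β x)): y = e^(-4x)(C₁cos(4x) + C₂sin(4x)).


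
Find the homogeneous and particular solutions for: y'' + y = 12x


Homogeneous: r² + 1 = 0 ⇒ r = ±1i, y_h = C₁cos(x) + C₂sin(x).
Polynomial forcing; try y_p = Ax + B. Then y_p'' + 1 y_p = 1(Ax + B) = 12x, so B = 0 and A = 12.
General solution: y = C₁cos(x) + C₂sin(x) + 12x.


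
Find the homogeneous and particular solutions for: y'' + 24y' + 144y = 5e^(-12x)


Characteristic polynomial (r + 12)² = 0; repeated root r = -12.
y_h = (C₁ + C₂x)e^(-12x). Forcing matches the repeated root (resonance), so try y_p = Ax² e^(-12x).
Substitute and solve for A: 2A = 5, so A = 5/2.
General solution: y = (C₁ + C₂x + (5/2)x²)e^(-12x).


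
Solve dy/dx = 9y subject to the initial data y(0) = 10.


General solution of y' = 9y is y = Ce^(9x).
Apply y(0) = 10: C = 10.
Particular solution: y = 10e^(9x).


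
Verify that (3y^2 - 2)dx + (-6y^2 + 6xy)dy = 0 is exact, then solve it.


Check exactness: ∂M/∂y = 6y and ∂N/∂x = 6y; equal, so the equation is exact.
Integrate M with respect to x (treating y as constant): ∫M dx = 3xy^2 - 2x + h(y).
Differentiate w.r.t. y and set equal to N: the x-dependent terms already match, leaving h'(y) = -6y^2. Integrate: h(y) = -2y^3.
So F(x,y) = -2y^3 + 3xy^2 - 2x.
General solution: -2y^3 + 3xy^2 - 2x = C.


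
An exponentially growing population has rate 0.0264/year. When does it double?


Exponential growth: P(t) = P₀ e^(0.0264t). Set P(t)/P₀ = 2: e^(0.0264t) = 2.
Solve: t = ln(2)/0.0264 ≈ 26.26 years.


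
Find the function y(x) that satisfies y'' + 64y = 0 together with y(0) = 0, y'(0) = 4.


Characteristic roots of r² + 64 = 0 are ±8i, so y = C₁cos(8x) + C₂sin(8x).
Apply y(0) = 0: C₁ = 0. Differentiate and apply y'(0) = 4: 8·C₂ = 4, so C₂ = 1/2.
Particular solution: y = (1/2)sin(8x).


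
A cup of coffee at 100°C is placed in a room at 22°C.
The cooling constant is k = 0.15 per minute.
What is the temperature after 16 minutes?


Newton's law: dT/dt = -k(T - T_a) has solution T(t) = T_a + (T₀ - T_a)e^(-kt).
Plug in T_a = 22, T₀ = 100, k = 0.15, t = 16: T(16) = 22 + (78)e^(-2.40) ≈ 29.1°C.


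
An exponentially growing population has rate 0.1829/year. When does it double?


Exponential growth: P(t) = P₀ e^(0.1829t). Set P(t)/P₀ = 2: e^(0.1829t) = 2.
Solve: t = ln(2)/0.1829 ≈ 3.79 years.


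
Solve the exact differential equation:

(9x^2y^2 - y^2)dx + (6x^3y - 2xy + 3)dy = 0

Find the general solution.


Check exactness: ∂M/∂y = 18x^2y - 2y and ∂N/∂x = 18x^2y - 2y; equal, so the equation is exact.
Integrate M with respect to x (treating y as constant): ∫M dx = 3x^3y^2 - xy^2 + h(y).
Differentiate w.r.t. y and set equal to N: the x-dependent terms already match, leaving h'(y) = 3. Integrate: h(y) = 3y.
So F(x,y) = 3x^3y^2 - xy^2 + 3y.
General solution: 3x^3y^2 - xy^2 + 3y = C.


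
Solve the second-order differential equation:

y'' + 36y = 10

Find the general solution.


Homogeneous part: r² + 36 = 0 ⇒ r = ±6i, so y_h = C₁cos(6x) + C₂sin(6x).
Try constant y_p = A; plug in: 36A = 10 ⇒ A = 5/18.
General solution: y = C₁cos(6x) + C₂sin(6x) + 5/18.


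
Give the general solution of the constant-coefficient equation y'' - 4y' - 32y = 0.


Characteristic equation: r² - 4r - 32 = 0.
Factor: (r - 8)(r + 4) = 0 ⇒ r = 8, -4 (distinct real).
General solution: y = C₁e^(8x) + C₂e^(-4x).


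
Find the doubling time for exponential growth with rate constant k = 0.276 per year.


Exponential growth: P(t) = P₀ e^(0.276t). Set P(t)/P₀ = 2: e^(0.276t) = 2.
Solve: t = ln(2)/0.276 ≈ 2.51 years.


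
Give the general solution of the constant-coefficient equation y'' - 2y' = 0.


Characteristic equation: r² - 2r = 0.
Factor: (r - 0)(r - 2) = 0 ⇒ r = 0, 2 (distinct real).
General solution: y = C₁ + C₂e^(2x).


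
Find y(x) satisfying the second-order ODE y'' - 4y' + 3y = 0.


Characteristic equation: r² - 4r + 3 = 0.
Factor: (r - 1)(r - 3) = 0 ⇒ r = 1, 3 (distinct real).
General solution: y = C₁e^(x) + C₂e^(3x).


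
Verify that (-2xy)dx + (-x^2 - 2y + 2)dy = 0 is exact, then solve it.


Check exactness: ∂M/∂y = -2x and ∂N/∂x = -2x; equal, so the equation is exact.
Integrate M with respect to x (treating y as constant): ∫M dx = -x^2y + h(y).
Differentiate w.r.t. y and set equal to N: the x-dependent terms already match, leaving h'(y) = -2y + 2. Integrate: h(y) = -y^2 + 2y.
So F(x,y) = -x^2y - y^2 + 2y.
General solution: -x^2y - y^2 + 2y = C.


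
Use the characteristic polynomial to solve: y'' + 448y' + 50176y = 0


Characteristic equation: r² + 448r + 50176 = 0, i.e. (r + 224)² = 0.
Repeated root r = -224; include an x factor for the second linearly independent solution.
General solution: y = (C₁ + C₂x)e^(-224x).


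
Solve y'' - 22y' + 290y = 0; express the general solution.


Characteristic equation: r² - 22r + 290 = 0.
Discriminant is negative; roots r = 11 ± 13i (complex conjugate pair).
General solution uses e^(α x)(C₁ cos(β x) + C₂ sin(β x)): y = e^(11x)(C₁cos(13x) + C₂sin(13x)).


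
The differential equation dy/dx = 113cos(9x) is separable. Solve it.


g(y) = 1, so integrate directly: y = ∫ 113cos(9x) dx = (113/9)sin(9x) + C.


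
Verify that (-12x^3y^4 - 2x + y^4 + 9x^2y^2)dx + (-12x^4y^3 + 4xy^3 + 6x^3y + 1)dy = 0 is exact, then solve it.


Check exactness: ∂M/∂y = -48x^3y^3 + 4y^3 + 18x^2y and ∂N/∂x = -48x^3y^3 + 4y^3 + 18x^2y; equal, so the equation is exact.
Integrate M with respect to x (treating y as constant): ∫M dx = -3x^4y^4 - x^2 + xy^4 + 3x^3y^2 + h(y).
Differentiate w.r.t. y and set equal to N: the x-dependent terms already match, leaving h'(y) = 1. Integrate: h(y) = y.
So F(x,y) = -3x^4y^4 - x^2 + xy^4 + 3x^3y^2 + y.
General solution: -3x^4y^4 - x^2 + xy^4 + 3x^3y^2 + y = C.


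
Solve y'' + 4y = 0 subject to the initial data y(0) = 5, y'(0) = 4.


Characteristic roots of r² + 4 = 0 are ±2i, so y = C₁cos(2x) + C₂sin(2x).
Apply y(0) = 5: C₁ = 5. Differentiate and apply y'(0) = 4: 2·C₂ = 4, so C₂ = 2.
Particular solution: y = 5cos(2x) + 2sin(2x).


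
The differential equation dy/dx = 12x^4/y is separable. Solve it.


Separate variables: y dy = 12x^4 dx.
Integrate both sides: y²/2 = (12/5)x^5 + C₀.
Multiply by 2: y² = (24/5)x^5 + C.


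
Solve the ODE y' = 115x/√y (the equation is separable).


Separate: √y dy = 115x dx.
Integrate: (2/3)y^(3/2) = (115/2)x² + C.


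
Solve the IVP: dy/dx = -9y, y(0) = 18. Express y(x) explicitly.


General solution of y' = -9y is y = Ce^(-9x).
Apply y(0) = 18: C = 18.
Particular solution: y = 18e^(-9x).


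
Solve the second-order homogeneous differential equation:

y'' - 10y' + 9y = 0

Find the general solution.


Characteristic equation: r² - 10r + 9 = 0.
Factor: (r - 9)(r - 1) = 0 ⇒ r = 9, 1 (distinct real).
General solution: y = C₁e^(9x) + C₂e^(x).


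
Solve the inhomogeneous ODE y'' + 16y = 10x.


Homogeneous: r² + 16 = 0 ⇒ r = ±4i, y_h = C₁cos(4x) + C₂sin(4x).
Polynomial forcing; try y_p = Ax + B. Then y_p'' + 16 y_p = 16(Ax + B) = 10x, so B = 0 and A = 5/8.
General solution: y = C₁cos(4x) + C₂sin(4x) + (5/8)x.


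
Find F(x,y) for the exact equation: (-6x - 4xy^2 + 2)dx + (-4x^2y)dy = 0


Check exactness: ∂M/∂y = -8xy and ∂N/∂x = -8xy; equal, so the equation is exact.
Integrate M with respect to x (treating y as constant): ∫M dx = -3x^2 - 2x^2y^2 + 2x + h(y).
Differentiate w.r.t. y and set equal to N: all terms match, so h'(y) = 0 and h is a constant absorbed into C.
General solution: -3x^2 - 2x^2y^2 + 2x = C.


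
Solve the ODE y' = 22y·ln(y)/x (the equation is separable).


Separate: dy/[y ln(y)] = 22 dx/x.
Substitute u = ln(y): du/u = 22 dx/x.
Integrate: ln|ln(y)| = 22ln|x| + C₀, hence ln(y) = C·x^22.


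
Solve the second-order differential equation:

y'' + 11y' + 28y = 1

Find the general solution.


Characteristic roots of r² + 11r + 28 = 0 are -7, -4.
y_h = C₁e^(-7x) + C₂e^(-4x).
Constant forcing; try y_p = A. Then 28A = 1 ⇒ A = 1/28.
General solution: y = C₁e^(-7x) + C₂e^(-4x) + 1/28.


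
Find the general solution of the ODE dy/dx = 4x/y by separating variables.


Separate variables: y dy = 4x dx.
Integrate both sides: y²/2 = 2x^2 + C₀.
Multiply by 2: y² = 4x^2 + C.


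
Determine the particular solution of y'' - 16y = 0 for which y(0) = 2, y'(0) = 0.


Characteristic roots of r² - 16 = 0 are 4, -4.
General solution y = c₁ e^(4x) + c₂ e^(-4x).
Apply y(0) = 2: c₁ + c₂ = 2. Apply y'(0) = 0: 4 c₁ - 4 c₂ = 0.
Solve: c₁ = 1, c₂ = 1.
Particular solution: y = e^(4x) + e^(-4x).


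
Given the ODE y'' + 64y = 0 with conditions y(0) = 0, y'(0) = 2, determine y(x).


Characteristic roots of r² + 64 = 0 are ±8i, so y = C₁cos(8x) + C₂sin(8x).
Apply y(0) = 0: C₁ = 0. Differentiate and apply y'(0) = 2: 8·C₂ = 2, so C₂ = 1/4.
Particular solution: y = (1/4)sin(8x).


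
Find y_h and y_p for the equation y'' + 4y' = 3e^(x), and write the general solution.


Characteristic roots of r² + 4r = 0 are -4, 0.
y_h = C₁e^(-4x) + C₂.
Forcing exponent 1 is not a characteristic root; try y_p = Ae^(x).
Substitute: A·(1 + (4)·1 + (0)) = A·5 = 3, so A = 3/5.
General solution: y = C₁e^(-4x) + C₂ + (3/5)e^(x).
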